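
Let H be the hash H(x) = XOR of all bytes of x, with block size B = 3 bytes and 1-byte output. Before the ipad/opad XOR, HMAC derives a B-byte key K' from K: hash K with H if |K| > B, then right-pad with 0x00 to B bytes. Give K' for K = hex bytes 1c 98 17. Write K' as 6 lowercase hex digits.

Key hex bytes 1c 98 17 is exactly B = 3 bytes: K' = 1c 98 17.

1c9817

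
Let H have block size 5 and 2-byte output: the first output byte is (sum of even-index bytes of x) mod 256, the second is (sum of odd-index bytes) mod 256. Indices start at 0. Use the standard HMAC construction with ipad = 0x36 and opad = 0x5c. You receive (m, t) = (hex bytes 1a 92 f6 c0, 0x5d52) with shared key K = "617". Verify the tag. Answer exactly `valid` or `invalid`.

Key "617" = 36 31 37 is 3 bytes ≤ B = 5; zero-pad to 5 bytes: K' = 36 31 37 00 00.
K' ⊕ ipad = 00 07 01 36 36; K' ⊕ opad = 6a 6d 6b 5c 5c.
Inner hash: even-index sum = 393 mod 256 = 137; odd-index sum = 333 mod 256 = 77 → 89 4d.
Outer hash (recomputed tag): even-index sum = 382 mod 256 = 126; odd-index sum = 338 mod 256 = 82 → 7e 52.
Recomputed tag = 7e52; claimed = 5d52 → mismatch.

invalid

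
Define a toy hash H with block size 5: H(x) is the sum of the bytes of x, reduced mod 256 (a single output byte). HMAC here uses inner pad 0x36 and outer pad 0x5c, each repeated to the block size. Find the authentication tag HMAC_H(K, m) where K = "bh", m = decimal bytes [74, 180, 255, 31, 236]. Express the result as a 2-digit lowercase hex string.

Key "bh" = 62 68 is 2 bytes ≤ B = 5; zero-pad to 5 bytes: K' = 62 68 00 00 00.
K' ⊕ ipad = 54 5e 36 36 36.  K' ⊕ opad = 3e 34 5c 5c 5c.
Inner input = (K'⊕ipad) ∥ m = 54 5e 36 36 36 ∥ 4a b4 ff 1f ec.
Inner hash: sum = 84+94+54+54+54+74+180+255+31+236 = 1116; mod 256 = 92 → 5c.
Outer input = (K'⊕opad) ∥ inner = 3e 34 5c 5c 5c ∥ 5c.
Outer hash (tag): sum = 62+52+92+92+92+92 = 482; mod 256 = 226 → e2.

e2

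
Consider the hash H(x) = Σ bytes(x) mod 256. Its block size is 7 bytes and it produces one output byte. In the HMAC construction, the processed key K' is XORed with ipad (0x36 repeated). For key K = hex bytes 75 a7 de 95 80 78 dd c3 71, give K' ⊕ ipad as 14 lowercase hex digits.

ae363636363636

Key hex bytes 75 a7 de 95 80 78 dd c3 71 is 9 bytes > B = 7, so hash it first: H(key) = 98, then zero-pad to 7 bytes: K' = 98 00 00 00 00 00 00.
XOR each byte with 0x36: 98⊕36=ae, 00⊕36=36, 00⊕36=36, 00⊕36=36, 00⊕36=36, 00⊕36=36, 00⊕36=36.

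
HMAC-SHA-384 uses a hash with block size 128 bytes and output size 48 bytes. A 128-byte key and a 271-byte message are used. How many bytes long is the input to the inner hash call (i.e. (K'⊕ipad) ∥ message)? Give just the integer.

Key is 128 ≤ 128 bytes, zero-padded: |K'| = 128.
Inner input = (K'⊕ipad) ∥ m → 128 + 271 = 399 bytes.

399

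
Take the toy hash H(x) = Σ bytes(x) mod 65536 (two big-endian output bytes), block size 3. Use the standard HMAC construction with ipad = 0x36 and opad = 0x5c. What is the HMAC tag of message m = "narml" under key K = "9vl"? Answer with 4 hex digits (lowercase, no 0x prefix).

0184

Key "9vl" = 39 76 6c is exactly B = 3 bytes: K' = 39 76 6c.
K' ⊕ ipad = 0f 40 5a.  K' ⊕ opad = 65 2a 30.
Inner input = (K'⊕ipad) ∥ m = 0f 40 5a ∥ 6e 61 72 6d 6c.
Inner hash: sum = 15+64+90+110+97+114+109+108 = 707 → 02 c3.
Outer input = (K'⊕opad) ∥ inner = 65 2a 30 ∥ 02 c3.
Outer hash (tag): sum = 101+42+48+2+195 = 388 → 01 84.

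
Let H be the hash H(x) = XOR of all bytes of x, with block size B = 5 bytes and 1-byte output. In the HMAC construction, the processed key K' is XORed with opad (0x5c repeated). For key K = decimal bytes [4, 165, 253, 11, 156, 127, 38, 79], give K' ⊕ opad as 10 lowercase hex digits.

Key decimal bytes [4, 165, 253, 11, 156, 127, 38, 79] = 04 a5 fd 0b 9c 7f 26 4f is 8 bytes > B = 5, so hash it first: H(key) = dd, then zero-pad to 5 bytes: K' = dd 00 00 00 00.
XOR each byte with 0x5c: dd⊕5c=81, 00⊕5c=5c, 00⊕5c=5c, 00⊕5c=5c, 00⊕5c=5c.

815c5c5c5c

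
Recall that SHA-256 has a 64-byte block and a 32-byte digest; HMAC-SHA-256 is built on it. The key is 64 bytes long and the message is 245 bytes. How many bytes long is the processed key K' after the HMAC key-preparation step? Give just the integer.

64

Key is 64 ≤ 64 bytes, zero-padded: |K'| = 64.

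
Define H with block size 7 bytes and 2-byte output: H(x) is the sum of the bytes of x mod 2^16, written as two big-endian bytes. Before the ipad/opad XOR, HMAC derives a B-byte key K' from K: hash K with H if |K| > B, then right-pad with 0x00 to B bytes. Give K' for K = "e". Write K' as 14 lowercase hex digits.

65000000000000

Key "e" = 65 is 1 byte ≤ B = 7; zero-pad to 7 bytes: K' = 65 00 00 00 00 00 00.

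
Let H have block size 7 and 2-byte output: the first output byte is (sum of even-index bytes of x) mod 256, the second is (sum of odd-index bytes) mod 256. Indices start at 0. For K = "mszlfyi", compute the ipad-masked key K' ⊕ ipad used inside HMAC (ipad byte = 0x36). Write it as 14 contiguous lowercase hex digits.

5b454c5a504f5f

Key "mszlfyi" = 6d 73 7a 6c 66 79 69 is exactly B = 7 bytes: K' = 6d 73 7a 6c 66 79 69.
XOR each byte with 0x36: 6d⊕36=5b, 73⊕36=45, 7a⊕36=4c, 6c⊕36=5a, 66⊕36=50, 79⊕36=4f, 69⊕36=5f.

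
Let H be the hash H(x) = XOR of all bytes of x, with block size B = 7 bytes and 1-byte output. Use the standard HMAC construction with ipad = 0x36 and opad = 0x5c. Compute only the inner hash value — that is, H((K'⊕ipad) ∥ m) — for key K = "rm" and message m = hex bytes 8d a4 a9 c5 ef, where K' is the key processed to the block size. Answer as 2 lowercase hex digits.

83

Key "rm" = 72 6d is 2 bytes ≤ B = 7; zero-pad to 7 bytes: K' = 72 6d 00 00 00 00 00.
K' ⊕ ipad = 44 5b 36 36 36 36 36.
Inner input = 44 5b 36 36 36 36 36 ∥ 8d a4 a9 c5 ef.
Inner hash: XOR 44⊕5b⊕36⊕36⊕36⊕36⊕36⊕8d⊕a4⊕a9⊕c5⊕ef = 83.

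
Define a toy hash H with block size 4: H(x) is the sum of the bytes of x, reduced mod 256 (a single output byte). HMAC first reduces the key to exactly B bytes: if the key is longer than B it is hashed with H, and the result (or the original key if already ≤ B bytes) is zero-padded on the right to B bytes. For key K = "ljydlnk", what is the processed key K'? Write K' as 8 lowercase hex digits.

f8000000

|K| = 7 > B = 4, so first hash the key.
H(K): sum = 108+106+121+100+108+110+107 = 760; mod 256 = 248 → f8.
Zero-pad H(K) = f8 to 4 bytes: K' = f8 00 00 00.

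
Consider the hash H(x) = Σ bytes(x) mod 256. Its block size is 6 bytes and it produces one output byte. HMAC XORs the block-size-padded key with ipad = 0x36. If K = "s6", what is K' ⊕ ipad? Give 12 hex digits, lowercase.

450036363636

Key "s6" = 73 36 is 2 bytes ≤ B = 6; zero-pad to 6 bytes: K' = 73 36 00 00 00 00.
XOR each byte with 0x36: 73⊕36=45, 36⊕36=00, 00⊕36=36, 00⊕36=36, 00⊕36=36, 00⊕36=36.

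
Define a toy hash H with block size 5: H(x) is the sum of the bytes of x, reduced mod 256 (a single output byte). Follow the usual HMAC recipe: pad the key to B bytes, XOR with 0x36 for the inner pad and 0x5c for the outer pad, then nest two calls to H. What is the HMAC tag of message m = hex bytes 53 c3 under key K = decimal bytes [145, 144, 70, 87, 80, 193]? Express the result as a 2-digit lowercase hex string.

ea

Key decimal bytes [145, 144, 70, 87, 80, 193] = 91 90 46 57 50 c1 is 6 bytes > B = 5, so hash it first: H(key) = cf, then zero-pad to 5 bytes: K' = cf 00 00 00 00.
K' ⊕ ipad = f9 36 36 36 36.  K' ⊕ opad = 93 5c 5c 5c 5c.
Inner input = (K'⊕ipad) ∥ m = f9 36 36 36 36 ∥ 53 c3.
Inner hash: sum = 249+54+54+54+54+83+195 = 743; mod 256 = 231 → e7.
Outer input = (K'⊕opad) ∥ inner = 93 5c 5c 5c 5c ∥ e7.
Outer hash (tag): sum = 147+92+92+92+92+231 = 746; mod 256 = 234 → ea.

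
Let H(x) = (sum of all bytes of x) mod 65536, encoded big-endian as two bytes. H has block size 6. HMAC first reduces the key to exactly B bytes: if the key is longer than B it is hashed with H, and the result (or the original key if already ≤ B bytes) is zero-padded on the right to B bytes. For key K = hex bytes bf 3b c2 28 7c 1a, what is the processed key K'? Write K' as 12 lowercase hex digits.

bf3bc2287c1a

Key hex bytes bf 3b c2 28 7c 1a is exactly B = 6 bytes: K' = bf 3b c2 28 7c 1a.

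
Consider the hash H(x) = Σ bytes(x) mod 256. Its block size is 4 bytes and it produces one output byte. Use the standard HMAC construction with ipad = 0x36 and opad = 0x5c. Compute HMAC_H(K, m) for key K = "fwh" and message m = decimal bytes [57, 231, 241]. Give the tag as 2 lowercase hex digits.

Key "fwh" = 66 77 68 is 3 bytes ≤ B = 4; zero-pad to 4 bytes: K' = 66 77 68 00.
K' ⊕ ipad = 50 41 5e 36.  K' ⊕ opad = 3a 2b 34 5c.
Inner input = (K'⊕ipad) ∥ m = 50 41 5e 36 ∥ 39 e7 f1.
Inner hash: sum = 80+65+94+54+57+231+241 = 822; mod 256 = 54 → 36.
Outer input = (K'⊕opad) ∥ inner = 3a 2b 34 5c ∥ 36.
Outer hash (tag): sum = 58+43+52+92+54 = 299; mod 256 = 43 → 2b.

2b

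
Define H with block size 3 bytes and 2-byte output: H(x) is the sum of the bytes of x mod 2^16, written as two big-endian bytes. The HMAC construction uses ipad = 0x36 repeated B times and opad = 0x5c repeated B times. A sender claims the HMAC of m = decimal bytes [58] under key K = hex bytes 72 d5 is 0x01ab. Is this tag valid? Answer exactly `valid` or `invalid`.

Key hex bytes 72 d5 is 2 bytes ≤ B = 3; zero-pad to 3 bytes: K' = 72 d5 00.
K' ⊕ ipad = 44 e3 36; K' ⊕ opad = 2e 89 5c.
Inner hash: sum = 68+227+54+58 = 407 → 01 97.
Outer hash (recomputed tag): sum = 46+137+92+1+151 = 427 → 01 ab.
Recomputed tag = 01ab; claimed = 01ab → match.

valid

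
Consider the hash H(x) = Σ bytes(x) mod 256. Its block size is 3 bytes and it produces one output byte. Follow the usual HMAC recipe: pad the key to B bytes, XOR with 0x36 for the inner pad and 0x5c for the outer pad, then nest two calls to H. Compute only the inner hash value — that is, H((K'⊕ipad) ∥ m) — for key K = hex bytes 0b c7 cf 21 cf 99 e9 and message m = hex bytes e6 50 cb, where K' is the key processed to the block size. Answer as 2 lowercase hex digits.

92

Key hex bytes 0b c7 cf 21 cf 99 e9 is 7 bytes > B = 3, so hash it first: H(key) = 13, then zero-pad to 3 bytes: K' = 13 00 00.
K' ⊕ ipad = 25 36 36.
Inner input = 25 36 36 ∥ e6 50 cb.
Inner hash: sum = 37+54+54+230+80+203 = 658; mod 256 = 146 → 92.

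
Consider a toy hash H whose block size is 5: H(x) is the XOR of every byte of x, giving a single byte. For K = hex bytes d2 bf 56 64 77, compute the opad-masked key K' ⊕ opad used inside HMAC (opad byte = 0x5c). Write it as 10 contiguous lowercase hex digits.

Key hex bytes d2 bf 56 64 77 is exactly B = 5 bytes: K' = d2 bf 56 64 77.
XOR each byte with 0x5c: d2⊕5c=8e, bf⊕5c=e3, 56⊕5c=0a, 64⊕5c=38, 77⊕5c=2b.

8ee30a382b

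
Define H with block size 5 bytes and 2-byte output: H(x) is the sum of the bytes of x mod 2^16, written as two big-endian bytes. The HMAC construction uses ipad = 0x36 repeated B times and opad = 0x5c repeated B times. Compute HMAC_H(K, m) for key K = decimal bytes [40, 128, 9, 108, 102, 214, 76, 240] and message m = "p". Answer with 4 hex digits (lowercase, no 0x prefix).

Key decimal bytes [40, 128, 9, 108, 102, 214, 76, 240] = 28 80 09 6c 66 d6 4c f0 is 8 bytes > B = 5, so hash it first: H(key) = 03 95, then zero-pad to 5 bytes: K' = 03 95 00 00 00.
K' ⊕ ipad = 35 a3 36 36 36.  K' ⊕ opad = 5f c9 5c 5c 5c.
Inner input = (K'⊕ipad) ∥ m = 35 a3 36 36 36 ∥ 70.
Inner hash: sum = 53+163+54+54+54+112 = 490 → 01 ea.
Outer input = (K'⊕opad) ∥ inner = 5f c9 5c 5c 5c ∥ 01 ea.
Outer hash (tag): sum = 95+201+92+92+92+1+234 = 807 → 03 27.

0327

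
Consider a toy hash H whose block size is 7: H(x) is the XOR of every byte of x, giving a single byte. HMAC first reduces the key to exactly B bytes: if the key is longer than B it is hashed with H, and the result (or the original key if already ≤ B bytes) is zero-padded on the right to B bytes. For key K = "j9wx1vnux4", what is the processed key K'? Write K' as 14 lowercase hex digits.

4c000000000000

|K| = 10 > B = 7, so first hash the key.
H(K): XOR 6a⊕39⊕77⊕78⊕31⊕76⊕6e⊕75⊕78⊕34 = 4c.
Zero-pad H(K) = 4c to 7 bytes: K' = 4c 00 00 00 00 00 00.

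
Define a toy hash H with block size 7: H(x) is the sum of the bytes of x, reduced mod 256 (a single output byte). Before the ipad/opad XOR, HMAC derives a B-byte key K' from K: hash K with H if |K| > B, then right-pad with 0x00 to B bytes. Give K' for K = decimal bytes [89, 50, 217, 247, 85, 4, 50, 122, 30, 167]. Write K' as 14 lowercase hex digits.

25000000000000

|K| = 10 > B = 7, so first hash the key.
H(K): sum = 89+50+217+247+85+4+50+122+30+167 = 1061; mod 256 = 37 → 25.
Zero-pad H(K) = 25 to 7 bytes: K' = 25 00 00 00 00 00 00.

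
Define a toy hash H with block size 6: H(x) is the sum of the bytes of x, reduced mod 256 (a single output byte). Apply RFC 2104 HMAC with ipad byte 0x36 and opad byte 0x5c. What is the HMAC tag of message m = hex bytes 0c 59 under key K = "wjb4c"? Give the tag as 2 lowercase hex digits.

85

Key "wjb4c" = 77 6a 62 34 63 is 5 bytes ≤ B = 6; zero-pad to 6 bytes: K' = 77 6a 62 34 63 00.
K' ⊕ ipad = 41 5c 54 02 55 36.  K' ⊕ opad = 2b 36 3e 68 3f 5c.
Inner input = (K'⊕ipad) ∥ m = 41 5c 54 02 55 36 ∥ 0c 59.
Inner hash: sum = 65+92+84+2+85+54+12+89 = 483; mod 256 = 227 → e3.
Outer input = (K'⊕opad) ∥ inner = 2b 36 3e 68 3f 5c ∥ e3.
Outer hash (tag): sum = 43+54+62+104+63+92+227 = 645; mod 256 = 133 → 85.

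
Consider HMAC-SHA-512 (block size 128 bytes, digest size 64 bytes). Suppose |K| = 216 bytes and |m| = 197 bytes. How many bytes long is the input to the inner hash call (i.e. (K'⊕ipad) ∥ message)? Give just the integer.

325

Key is 216 > 128 bytes, so it is hashed to 64 bytes then zero-padded to 128: |K'| = 128.
Inner input = (K'⊕ipad) ∥ m → 128 + 197 = 325 bytes.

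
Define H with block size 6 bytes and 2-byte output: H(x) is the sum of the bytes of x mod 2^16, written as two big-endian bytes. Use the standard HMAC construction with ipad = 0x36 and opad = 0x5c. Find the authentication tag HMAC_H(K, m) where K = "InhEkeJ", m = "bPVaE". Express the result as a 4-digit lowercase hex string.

01f5

Key "InhEkeJ" = 49 6e 68 45 6b 65 4a is 7 bytes > B = 6, so hash it first: H(key) = 02 7e, then zero-pad to 6 bytes: K' = 02 7e 00 00 00 00.
K' ⊕ ipad = 34 48 36 36 36 36.  K' ⊕ opad = 5e 22 5c 5c 5c 5c.
Inner input = (K'⊕ipad) ∥ m = 34 48 36 36 36 36 ∥ 62 50 56 61 45.
Inner hash: sum = 52+72+54+54+54+54+98+80+86+97+69 = 770 → 03 02.
Outer input = (K'⊕opad) ∥ inner = 5e 22 5c 5c 5c 5c ∥ 03 02.
Outer hash (tag): sum = 94+34+92+92+92+92+3+2 = 501 → 01 f5.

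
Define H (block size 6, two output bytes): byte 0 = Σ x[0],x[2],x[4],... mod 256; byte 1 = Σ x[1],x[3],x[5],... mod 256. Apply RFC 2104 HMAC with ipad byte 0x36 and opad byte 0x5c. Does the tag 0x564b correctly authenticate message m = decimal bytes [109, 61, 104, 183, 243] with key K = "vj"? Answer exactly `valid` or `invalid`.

Key "vj" = 76 6a is 2 bytes ≤ B = 6; zero-pad to 6 bytes: K' = 76 6a 00 00 00 00.
K' ⊕ ipad = 40 5c 36 36 36 36; K' ⊕ opad = 2a 36 5c 5c 5c 5c.
Inner hash: even-index sum = 628 mod 256 = 116; odd-index sum = 444 mod 256 = 188 → 74 bc.
Outer hash (recomputed tag): even-index sum = 342 mod 256 = 86; odd-index sum = 426 mod 256 = 170 → 56 aa.
Recomputed tag = 56aa; claimed = 564b → mismatch.

invalid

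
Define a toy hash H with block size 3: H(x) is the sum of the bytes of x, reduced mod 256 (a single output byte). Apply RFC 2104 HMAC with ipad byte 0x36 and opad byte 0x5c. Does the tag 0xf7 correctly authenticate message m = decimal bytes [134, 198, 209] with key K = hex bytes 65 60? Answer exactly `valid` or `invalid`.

Key hex bytes 65 60 is 2 bytes ≤ B = 3; zero-pad to 3 bytes: K' = 65 60 00.
K' ⊕ ipad = 53 56 36; K' ⊕ opad = 39 3c 5c.
Inner hash: sum = 83+86+54+134+198+209 = 764; mod 256 = 252 → fc.
Outer hash (recomputed tag): sum = 57+60+92+252 = 461; mod 256 = 205 → cd.
Recomputed tag = cd; claimed = f7 → mismatch.

invalid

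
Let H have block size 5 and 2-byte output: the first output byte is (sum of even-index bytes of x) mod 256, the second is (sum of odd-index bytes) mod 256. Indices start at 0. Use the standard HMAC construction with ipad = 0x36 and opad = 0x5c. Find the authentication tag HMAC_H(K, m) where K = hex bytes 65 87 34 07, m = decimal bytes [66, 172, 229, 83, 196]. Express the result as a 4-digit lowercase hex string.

cac0

Key hex bytes 65 87 34 07 is 4 bytes ≤ B = 5; zero-pad to 5 bytes: K' = 65 87 34 07 00.
K' ⊕ ipad = 53 b1 02 31 36.  K' ⊕ opad = 39 db 68 5b 5c.
Inner input = (K'⊕ipad) ∥ m = 53 b1 02 31 36 ∥ 42 ac e5 53 c4.
Inner hash: even-index sum = 394 mod 256 = 138; odd-index sum = 717 mod 256 = 205 → 8a cd.
Outer input = (K'⊕opad) ∥ inner = 39 db 68 5b 5c ∥ 8a cd.
Outer hash (tag): even-index sum = 458 mod 256 = 202; odd-index sum = 448 mod 256 = 192 → ca c0.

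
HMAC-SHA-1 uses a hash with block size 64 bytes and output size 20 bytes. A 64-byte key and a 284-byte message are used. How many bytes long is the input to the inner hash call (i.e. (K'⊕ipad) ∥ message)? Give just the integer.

348

Key is 64 ≤ 64 bytes, zero-padded: |K'| = 64.
Inner input = (K'⊕ipad) ∥ m → 64 + 284 = 348 bytes.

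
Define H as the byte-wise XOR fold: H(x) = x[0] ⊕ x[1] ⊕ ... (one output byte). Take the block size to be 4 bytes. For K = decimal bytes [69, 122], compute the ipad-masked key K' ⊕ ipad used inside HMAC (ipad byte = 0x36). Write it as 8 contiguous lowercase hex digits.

Key decimal bytes [69, 122] = 45 7a is 2 bytes ≤ B = 4; zero-pad to 4 bytes: K' = 45 7a 00 00.
XOR each byte with 0x36: 45⊕36=73, 7a⊕36=4c, 00⊕36=36, 00⊕36=36.

734c3636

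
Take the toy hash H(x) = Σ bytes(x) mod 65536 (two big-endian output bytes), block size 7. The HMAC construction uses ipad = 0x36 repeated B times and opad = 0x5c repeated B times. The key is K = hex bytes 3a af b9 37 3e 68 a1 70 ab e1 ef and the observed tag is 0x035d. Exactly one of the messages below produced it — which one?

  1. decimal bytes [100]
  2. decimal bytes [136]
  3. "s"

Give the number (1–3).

1

Key hex bytes 3a af b9 37 3e 68 a1 70 ab e1 ef is 11 bytes > B = 7, so hash it first: H(key) = 06 0b, then zero-pad to 7 bytes: K' = 06 0b 00 00 00 00 00.
K' ⊕ ipad = 30 3d 36 36 36 36 36; K' ⊕ opad = 5a 57 5c 5c 5c 5c 5c.
m1: inner = H(30 3d 36 36 36 36 36 64) = 01 df; tag = H(5a 57 5c 5c 5c 5c 5c 01 df) = 035d ← matches
m2: inner = H(30 3d 36 36 36 36 36 88) = 02 03; tag = H(5a 57 5c 5c 5c 5c 5c 02 03) = 0282
m3: inner = H(30 3d 36 36 36 36 36 73) = 01 ee; tag = H(5a 57 5c 5c 5c 5c 5c 01 ee) = 036c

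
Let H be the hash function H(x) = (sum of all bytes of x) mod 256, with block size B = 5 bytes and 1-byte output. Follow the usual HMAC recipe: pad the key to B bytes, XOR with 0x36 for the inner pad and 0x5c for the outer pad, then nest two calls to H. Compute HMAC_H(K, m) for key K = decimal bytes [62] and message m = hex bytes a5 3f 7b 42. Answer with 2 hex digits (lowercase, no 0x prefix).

Key decimal bytes [62] = 3e is 1 byte ≤ B = 5; zero-pad to 5 bytes: K' = 3e 00 00 00 00.
K' ⊕ ipad = 08 36 36 36 36.  K' ⊕ opad = 62 5c 5c 5c 5c.
Inner input = (K'⊕ipad) ∥ m = 08 36 36 36 36 ∥ a5 3f 7b 42.
Inner hash: sum = 8+54+54+54+54+165+63+123+66 = 641; mod 256 = 129 → 81.
Outer input = (K'⊕opad) ∥ inner = 62 5c 5c 5c 5c ∥ 81.
Outer hash (tag): sum = 98+92+92+92+92+129 = 595; mod 256 = 83 → 53.

53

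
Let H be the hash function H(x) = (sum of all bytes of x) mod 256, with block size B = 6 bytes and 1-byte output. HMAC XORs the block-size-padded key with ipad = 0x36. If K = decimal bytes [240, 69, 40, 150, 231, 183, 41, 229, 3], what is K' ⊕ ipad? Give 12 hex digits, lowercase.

Key decimal bytes [240, 69, 40, 150, 231, 183, 41, 229, 3] = f0 45 28 96 e7 b7 29 e5 03 is 9 bytes > B = 6, so hash it first: H(key) = a2, then zero-pad to 6 bytes: K' = a2 00 00 00 00 00.
XOR each byte with 0x36: a2⊕36=94, 00⊕36=36, 00⊕36=36, 00⊕36=36, 00⊕36=36, 00⊕36=36.

943636363636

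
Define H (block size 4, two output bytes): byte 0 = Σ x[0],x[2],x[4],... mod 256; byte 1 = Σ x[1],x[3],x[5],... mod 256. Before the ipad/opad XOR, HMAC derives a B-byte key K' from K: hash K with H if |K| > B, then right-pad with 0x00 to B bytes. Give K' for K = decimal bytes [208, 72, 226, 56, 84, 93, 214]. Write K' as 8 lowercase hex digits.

dcdd0000

|K| = 7 > B = 4, so first hash the key.
H(K): even-index sum = 732 mod 256 = 220; odd-index sum = 221 mod 256 = 221 → dc dd.
Zero-pad H(K) = dc dd to 4 bytes: K' = dc dd 00 00.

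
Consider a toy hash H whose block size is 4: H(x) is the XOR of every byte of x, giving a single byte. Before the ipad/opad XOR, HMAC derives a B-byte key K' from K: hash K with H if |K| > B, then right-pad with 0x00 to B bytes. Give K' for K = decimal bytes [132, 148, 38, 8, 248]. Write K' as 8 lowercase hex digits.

|K| = 5 > B = 4, so first hash the key.
H(K): XOR 84⊕94⊕26⊕08⊕f8 = c6.
Zero-pad H(K) = c6 to 4 bytes: K' = c6 00 00 00.

c6000000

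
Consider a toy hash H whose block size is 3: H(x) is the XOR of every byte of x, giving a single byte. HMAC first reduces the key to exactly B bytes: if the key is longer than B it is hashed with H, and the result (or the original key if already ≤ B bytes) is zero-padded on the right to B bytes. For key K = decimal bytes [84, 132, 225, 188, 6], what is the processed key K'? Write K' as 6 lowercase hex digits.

|K| = 5 > B = 3, so first hash the key.
H(K): XOR 54⊕84⊕e1⊕bc⊕06 = 8b.
Zero-pad H(K) = 8b to 3 bytes: K' = 8b 00 00.

8b0000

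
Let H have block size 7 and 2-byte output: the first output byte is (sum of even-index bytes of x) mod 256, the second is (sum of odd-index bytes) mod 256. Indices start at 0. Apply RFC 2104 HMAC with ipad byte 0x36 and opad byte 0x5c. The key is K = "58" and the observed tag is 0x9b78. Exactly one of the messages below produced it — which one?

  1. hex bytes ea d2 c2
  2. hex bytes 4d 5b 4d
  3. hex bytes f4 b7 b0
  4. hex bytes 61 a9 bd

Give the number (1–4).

3

Key "58" = 35 38 is 2 bytes ≤ B = 7; zero-pad to 7 bytes: K' = 35 38 00 00 00 00 00.
K' ⊕ ipad = 03 0e 36 36 36 36 36; K' ⊕ opad = 69 64 5c 5c 5c 5c 5c.
m1: inner = H(03 0e 36 36 36 36 36 ea d2 c2) = 77 26; tag = H(69 64 5c 5c 5c 5c 5c 77 26) = a393
m2: inner = H(03 0e 36 36 36 36 36 4d 5b 4d) = 00 14; tag = H(69 64 5c 5c 5c 5c 5c 00 14) = 911c
m3: inner = H(03 0e 36 36 36 36 36 f4 b7 b0) = 5c 1e; tag = H(69 64 5c 5c 5c 5c 5c 5c 1e) = 9b78 ← matches
m4: inner = H(03 0e 36 36 36 36 36 61 a9 bd) = 4e 98; tag = H(69 64 5c 5c 5c 5c 5c 4e 98) = 156a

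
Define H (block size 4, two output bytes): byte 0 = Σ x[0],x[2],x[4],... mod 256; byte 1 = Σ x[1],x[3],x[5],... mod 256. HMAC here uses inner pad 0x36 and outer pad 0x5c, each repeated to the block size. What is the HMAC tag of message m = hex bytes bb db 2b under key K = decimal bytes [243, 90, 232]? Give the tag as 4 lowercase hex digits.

Key decimal bytes [243, 90, 232] = f3 5a e8 is 3 bytes ≤ B = 4; zero-pad to 4 bytes: K' = f3 5a e8 00.
K' ⊕ ipad = c5 6c de 36.  K' ⊕ opad = af 06 b4 5c.
Inner input = (K'⊕ipad) ∥ m = c5 6c de 36 ∥ bb db 2b.
Inner hash: even-index sum = 649 mod 256 = 137; odd-index sum = 381 mod 256 = 125 → 89 7d.
Outer input = (K'⊕opad) ∥ inner = af 06 b4 5c ∥ 89 7d.
Outer hash (tag): even-index sum = 492 mod 256 = 236; odd-index sum = 223 mod 256 = 223 → ec df.

ecdf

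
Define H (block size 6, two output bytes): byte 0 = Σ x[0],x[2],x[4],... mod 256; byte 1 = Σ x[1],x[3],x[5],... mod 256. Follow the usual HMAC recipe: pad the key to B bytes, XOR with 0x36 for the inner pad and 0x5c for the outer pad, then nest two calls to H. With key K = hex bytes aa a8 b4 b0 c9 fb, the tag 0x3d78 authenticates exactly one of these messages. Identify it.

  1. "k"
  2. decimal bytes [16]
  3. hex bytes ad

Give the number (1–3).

3

Key hex bytes aa a8 b4 b0 c9 fb is exactly B = 6 bytes: K' = aa a8 b4 b0 c9 fb.
K' ⊕ ipad = 9c 9e 82 86 ff cd; K' ⊕ opad = f6 f4 e8 ec 95 a7.
m1: inner = H(9c 9e 82 86 ff cd 6b) = 88 f1; tag = H(f6 f4 e8 ec 95 a7 88 f1) = fb78
m2: inner = H(9c 9e 82 86 ff cd 10) = 2d f1; tag = H(f6 f4 e8 ec 95 a7 2d f1) = a078
m3: inner = H(9c 9e 82 86 ff cd ad) = ca f1; tag = H(f6 f4 e8 ec 95 a7 ca f1) = 3d78 ← matches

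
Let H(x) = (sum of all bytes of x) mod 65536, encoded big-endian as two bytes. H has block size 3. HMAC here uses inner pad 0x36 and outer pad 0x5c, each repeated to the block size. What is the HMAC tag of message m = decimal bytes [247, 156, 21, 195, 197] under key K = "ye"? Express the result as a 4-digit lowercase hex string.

00c6

Key "ye" = 79 65 is 2 bytes ≤ B = 3; zero-pad to 3 bytes: K' = 79 65 00.
K' ⊕ ipad = 4f 53 36.  K' ⊕ opad = 25 39 5c.
Inner input = (K'⊕ipad) ∥ m = 4f 53 36 ∥ f7 9c 15 c3 c5.
Inner hash: sum = 79+83+54+247+156+21+195+197 = 1032 → 04 08.
Outer input = (K'⊕opad) ∥ inner = 25 39 5c ∥ 04 08.
Outer hash (tag): sum = 37+57+92+4+8 = 198 → 00 c6.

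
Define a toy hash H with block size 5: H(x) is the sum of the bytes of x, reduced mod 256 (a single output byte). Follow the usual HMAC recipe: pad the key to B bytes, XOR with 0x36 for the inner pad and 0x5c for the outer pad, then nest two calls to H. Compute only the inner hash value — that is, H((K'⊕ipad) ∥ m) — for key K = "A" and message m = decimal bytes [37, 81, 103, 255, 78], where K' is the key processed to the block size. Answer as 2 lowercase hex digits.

79

Key "A" = 41 is 1 byte ≤ B = 5; zero-pad to 5 bytes: K' = 41 00 00 00 00.
K' ⊕ ipad = 77 36 36 36 36.
Inner input = 77 36 36 36 36 ∥ 25 51 67 ff 4e.
Inner hash: sum = 119+54+54+54+54+37+81+103+255+78 = 889; mod 256 = 121 → 79.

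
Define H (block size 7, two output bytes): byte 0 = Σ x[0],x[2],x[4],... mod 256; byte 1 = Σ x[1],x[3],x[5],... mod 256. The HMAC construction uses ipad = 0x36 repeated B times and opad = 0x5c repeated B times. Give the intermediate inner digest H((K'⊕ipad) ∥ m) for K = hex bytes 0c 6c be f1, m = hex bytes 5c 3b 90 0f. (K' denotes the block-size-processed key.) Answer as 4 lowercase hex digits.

Key hex bytes 0c 6c be f1 is 4 bytes ≤ B = 7; zero-pad to 7 bytes: K' = 0c 6c be f1 00 00 00.
K' ⊕ ipad = 3a 5a 88 c7 36 36 36.
Inner input = 3a 5a 88 c7 36 36 36 ∥ 5c 3b 90 0f.
Inner hash: even-index sum = 376 mod 256 = 120; odd-index sum = 579 mod 256 = 67 → 78 43.

7843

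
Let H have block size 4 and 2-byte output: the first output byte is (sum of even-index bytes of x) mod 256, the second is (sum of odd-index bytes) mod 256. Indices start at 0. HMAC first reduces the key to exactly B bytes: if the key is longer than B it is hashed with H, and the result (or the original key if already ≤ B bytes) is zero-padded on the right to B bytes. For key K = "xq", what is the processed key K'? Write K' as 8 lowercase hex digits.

Key "xq" = 78 71 is 2 bytes ≤ B = 4; zero-pad to 4 bytes: K' = 78 71 00 00.

78710000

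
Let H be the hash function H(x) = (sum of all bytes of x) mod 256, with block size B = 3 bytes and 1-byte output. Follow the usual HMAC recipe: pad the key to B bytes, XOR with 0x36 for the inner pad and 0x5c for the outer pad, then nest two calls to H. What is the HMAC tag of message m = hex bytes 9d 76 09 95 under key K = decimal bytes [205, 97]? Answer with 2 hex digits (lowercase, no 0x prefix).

Key decimal bytes [205, 97] = cd 61 is 2 bytes ≤ B = 3; zero-pad to 3 bytes: K' = cd 61 00.
K' ⊕ ipad = fb 57 36.  K' ⊕ opad = 91 3d 5c.
Inner input = (K'⊕ipad) ∥ m = fb 57 36 ∥ 9d 76 09 95.
Inner hash: sum = 251+87+54+157+118+9+149 = 825; mod 256 = 57 → 39.
Outer input = (K'⊕opad) ∥ inner = 91 3d 5c ∥ 39.
Outer hash (tag): sum = 145+61+92+57 = 355; mod 256 = 99 → 63.

63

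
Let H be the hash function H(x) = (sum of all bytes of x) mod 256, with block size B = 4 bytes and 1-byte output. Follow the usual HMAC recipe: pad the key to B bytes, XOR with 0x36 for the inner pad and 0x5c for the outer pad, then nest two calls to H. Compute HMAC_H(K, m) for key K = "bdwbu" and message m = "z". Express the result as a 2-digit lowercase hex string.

Key "bdwbu" = 62 64 77 62 75 is 5 bytes > B = 4, so hash it first: H(key) = 14, then zero-pad to 4 bytes: K' = 14 00 00 00.
K' ⊕ ipad = 22 36 36 36.  K' ⊕ opad = 48 5c 5c 5c.
Inner input = (K'⊕ipad) ∥ m = 22 36 36 36 ∥ 7a.
Inner hash: sum = 34+54+54+54+122 = 318; mod 256 = 62 → 3e.
Outer input = (K'⊕opad) ∥ inner = 48 5c 5c 5c ∥ 3e.
Outer hash (tag): sum = 72+92+92+92+62 = 410; mod 256 = 154 → 9a.

9a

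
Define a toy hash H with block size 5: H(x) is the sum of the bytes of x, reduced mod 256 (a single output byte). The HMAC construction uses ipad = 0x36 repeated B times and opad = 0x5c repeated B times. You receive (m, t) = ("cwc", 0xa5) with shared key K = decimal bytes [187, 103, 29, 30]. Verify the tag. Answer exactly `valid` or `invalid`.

valid

Key decimal bytes [187, 103, 29, 30] = bb 67 1d 1e is 4 bytes ≤ B = 5; zero-pad to 5 bytes: K' = bb 67 1d 1e 00.
K' ⊕ ipad = 8d 51 2b 28 36; K' ⊕ opad = e7 3b 41 42 5c.
Inner hash: sum = 141+81+43+40+54+99+119+99 = 676; mod 256 = 164 → a4.
Outer hash (recomputed tag): sum = 231+59+65+66+92+164 = 677; mod 256 = 165 → a5.
Recomputed tag = a5; claimed = a5 → match.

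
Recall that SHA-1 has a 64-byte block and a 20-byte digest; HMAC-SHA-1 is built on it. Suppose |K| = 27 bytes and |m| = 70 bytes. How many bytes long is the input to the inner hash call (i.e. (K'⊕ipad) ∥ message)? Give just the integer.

134

Key is 27 ≤ 64 bytes, zero-padded: |K'| = 64.
Inner input = (K'⊕ipad) ∥ m → 64 + 70 = 134 bytes.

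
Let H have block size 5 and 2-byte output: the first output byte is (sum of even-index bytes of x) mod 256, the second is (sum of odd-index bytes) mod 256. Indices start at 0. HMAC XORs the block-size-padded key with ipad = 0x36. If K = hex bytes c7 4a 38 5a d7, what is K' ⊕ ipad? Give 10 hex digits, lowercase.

f17c0e6ce1

Key hex bytes c7 4a 38 5a d7 is exactly B = 5 bytes: K' = c7 4a 38 5a d7.
XOR each byte with 0x36: c7⊕36=f1, 4a⊕36=7c, 38⊕36=0e, 5a⊕36=6c, d7⊕36=e1.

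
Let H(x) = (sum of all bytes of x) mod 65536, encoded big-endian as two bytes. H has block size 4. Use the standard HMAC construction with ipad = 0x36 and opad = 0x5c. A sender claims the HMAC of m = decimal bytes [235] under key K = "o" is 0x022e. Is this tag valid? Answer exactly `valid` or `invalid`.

valid

Key "o" = 6f is 1 byte ≤ B = 4; zero-pad to 4 bytes: K' = 6f 00 00 00.
K' ⊕ ipad = 59 36 36 36; K' ⊕ opad = 33 5c 5c 5c.
Inner hash: sum = 89+54+54+54+235 = 486 → 01 e6.
Outer hash (recomputed tag): sum = 51+92+92+92+1+230 = 558 → 02 2e.
Recomputed tag = 022e; claimed = 022e → match.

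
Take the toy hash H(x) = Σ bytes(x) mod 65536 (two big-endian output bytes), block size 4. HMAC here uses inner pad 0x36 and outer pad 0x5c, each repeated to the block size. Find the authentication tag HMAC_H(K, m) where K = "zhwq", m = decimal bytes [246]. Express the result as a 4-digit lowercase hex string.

Key "zhwq" = 7a 68 77 71 is exactly B = 4 bytes: K' = 7a 68 77 71.
K' ⊕ ipad = 4c 5e 41 47.  K' ⊕ opad = 26 34 2b 2d.
Inner input = (K'⊕ipad) ∥ m = 4c 5e 41 47 ∥ f6.
Inner hash: sum = 76+94+65+71+246 = 552 → 02 28.
Outer input = (K'⊕opad) ∥ inner = 26 34 2b 2d ∥ 02 28.
Outer hash (tag): sum = 38+52+43+45+2+40 = 220 → 00 dc.

00dc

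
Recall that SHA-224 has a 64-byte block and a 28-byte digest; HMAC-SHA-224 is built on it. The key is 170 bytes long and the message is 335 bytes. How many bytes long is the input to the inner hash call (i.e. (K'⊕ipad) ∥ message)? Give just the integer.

399

Key is 170 > 64 bytes, so it is hashed to 28 bytes then zero-padded to 64: |K'| = 64.
Inner input = (K'⊕ipad) ∥ m → 64 + 335 = 399 bytes.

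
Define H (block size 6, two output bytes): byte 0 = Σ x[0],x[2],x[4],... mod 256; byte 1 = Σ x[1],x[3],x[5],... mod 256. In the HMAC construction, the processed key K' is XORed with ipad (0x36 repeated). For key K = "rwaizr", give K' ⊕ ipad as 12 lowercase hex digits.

Key "rwaizr" = 72 77 61 69 7a 72 is exactly B = 6 bytes: K' = 72 77 61 69 7a 72.
XOR each byte with 0x36: 72⊕36=44, 77⊕36=41, 61⊕36=57, 69⊕36=5f, 7a⊕36=4c, 72⊕36=44.

4441575f4c44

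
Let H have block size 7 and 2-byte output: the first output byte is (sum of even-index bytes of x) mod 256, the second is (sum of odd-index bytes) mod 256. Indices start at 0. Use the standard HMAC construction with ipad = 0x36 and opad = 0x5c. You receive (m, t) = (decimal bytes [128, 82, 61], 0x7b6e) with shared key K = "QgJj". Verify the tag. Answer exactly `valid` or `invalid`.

Key "QgJj" = 51 67 4a 6a is 4 bytes ≤ B = 7; zero-pad to 7 bytes: K' = 51 67 4a 6a 00 00 00.
K' ⊕ ipad = 67 51 7c 5c 36 36 36; K' ⊕ opad = 0d 3b 16 36 5c 5c 5c.
Inner hash: even-index sum = 417 mod 256 = 161; odd-index sum = 416 mod 256 = 160 → a1 a0.
Outer hash (recomputed tag): even-index sum = 379 mod 256 = 123; odd-index sum = 366 mod 256 = 110 → 7b 6e.
Recomputed tag = 7b6e; claimed = 7b6e → match.

valid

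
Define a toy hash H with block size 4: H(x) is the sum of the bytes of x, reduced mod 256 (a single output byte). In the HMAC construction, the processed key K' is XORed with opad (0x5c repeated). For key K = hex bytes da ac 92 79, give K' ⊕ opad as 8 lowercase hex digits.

86f0ce25

Key hex bytes da ac 92 79 is exactly B = 4 bytes: K' = da ac 92 79.
XOR each byte with 0x5c: da⊕5c=86, ac⊕5c=f0, 92⊕5c=ce, 79⊕5c=25.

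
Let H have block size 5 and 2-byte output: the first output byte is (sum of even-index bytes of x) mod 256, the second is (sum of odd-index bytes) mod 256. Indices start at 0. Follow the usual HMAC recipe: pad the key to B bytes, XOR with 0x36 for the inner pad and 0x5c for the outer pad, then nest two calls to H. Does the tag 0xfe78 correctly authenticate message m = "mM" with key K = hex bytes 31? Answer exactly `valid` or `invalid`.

valid

Key hex bytes 31 is 1 byte ≤ B = 5; zero-pad to 5 bytes: K' = 31 00 00 00 00.
K' ⊕ ipad = 07 36 36 36 36; K' ⊕ opad = 6d 5c 5c 5c 5c.
Inner hash: even-index sum = 192 mod 256 = 192; odd-index sum = 217 mod 256 = 217 → c0 d9.
Outer hash (recomputed tag): even-index sum = 510 mod 256 = 254; odd-index sum = 376 mod 256 = 120 → fe 78.
Recomputed tag = fe78; claimed = fe78 → match.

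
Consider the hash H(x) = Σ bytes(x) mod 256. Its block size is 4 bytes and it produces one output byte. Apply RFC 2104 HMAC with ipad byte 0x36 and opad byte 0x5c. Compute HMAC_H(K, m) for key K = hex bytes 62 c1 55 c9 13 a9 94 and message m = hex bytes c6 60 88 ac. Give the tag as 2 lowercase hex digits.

Key hex bytes 62 c1 55 c9 13 a9 94 is 7 bytes > B = 4, so hash it first: H(key) = 91, then zero-pad to 4 bytes: K' = 91 00 00 00.
K' ⊕ ipad = a7 36 36 36.  K' ⊕ opad = cd 5c 5c 5c.
Inner input = (K'⊕ipad) ∥ m = a7 36 36 36 ∥ c6 60 88 ac.
Inner hash: sum = 167+54+54+54+198+96+136+172 = 931; mod 256 = 163 → a3.
Outer input = (K'⊕opad) ∥ inner = cd 5c 5c 5c ∥ a3.
Outer hash (tag): sum = 205+92+92+92+163 = 644; mod 256 = 132 → 84.

84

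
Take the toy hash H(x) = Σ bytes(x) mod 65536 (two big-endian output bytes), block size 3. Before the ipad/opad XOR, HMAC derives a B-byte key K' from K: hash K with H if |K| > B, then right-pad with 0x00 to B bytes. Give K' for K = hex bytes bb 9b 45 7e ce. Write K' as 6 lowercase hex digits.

02e700

|K| = 5 > B = 3, so first hash the key.
H(K): sum = 187+155+69+126+206 = 743 → 02 e7.
Zero-pad H(K) = 02 e7 to 3 bytes: K' = 02 e7 00.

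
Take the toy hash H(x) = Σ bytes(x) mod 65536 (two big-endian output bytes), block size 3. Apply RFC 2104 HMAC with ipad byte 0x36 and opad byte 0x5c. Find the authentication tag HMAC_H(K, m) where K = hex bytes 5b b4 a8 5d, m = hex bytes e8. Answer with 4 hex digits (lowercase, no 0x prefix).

0177

Key hex bytes 5b b4 a8 5d is 4 bytes > B = 3, so hash it first: H(key) = 02 14, then zero-pad to 3 bytes: K' = 02 14 00.
K' ⊕ ipad = 34 22 36.  K' ⊕ opad = 5e 48 5c.
Inner input = (K'⊕ipad) ∥ m = 34 22 36 ∥ e8.
Inner hash: sum = 52+34+54+232 = 372 → 01 74.
Outer input = (K'⊕opad) ∥ inner = 5e 48 5c ∥ 01 74.
Outer hash (tag): sum = 94+72+92+1+116 = 375 → 01 77.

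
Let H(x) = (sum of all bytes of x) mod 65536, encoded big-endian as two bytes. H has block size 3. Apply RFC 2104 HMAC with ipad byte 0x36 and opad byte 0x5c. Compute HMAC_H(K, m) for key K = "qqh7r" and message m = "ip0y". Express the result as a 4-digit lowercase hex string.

021e

Key "qqh7r" = 71 71 68 37 72 is 5 bytes > B = 3, so hash it first: H(key) = 01 f3, then zero-pad to 3 bytes: K' = 01 f3 00.
K' ⊕ ipad = 37 c5 36.  K' ⊕ opad = 5d af 5c.
Inner input = (K'⊕ipad) ∥ m = 37 c5 36 ∥ 69 70 30 79.
Inner hash: sum = 55+197+54+105+112+48+121 = 692 → 02 b4.
Outer input = (K'⊕opad) ∥ inner = 5d af 5c ∥ 02 b4.
Outer hash (tag): sum = 93+175+92+2+180 = 542 → 02 1e.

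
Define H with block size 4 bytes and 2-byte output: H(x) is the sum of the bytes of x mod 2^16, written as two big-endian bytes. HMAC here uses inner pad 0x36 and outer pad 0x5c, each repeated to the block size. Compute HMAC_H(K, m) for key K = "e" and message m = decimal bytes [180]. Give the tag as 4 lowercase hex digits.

01f7

Key "e" = 65 is 1 byte ≤ B = 4; zero-pad to 4 bytes: K' = 65 00 00 00.
K' ⊕ ipad = 53 36 36 36.  K' ⊕ opad = 39 5c 5c 5c.
Inner input = (K'⊕ipad) ∥ m = 53 36 36 36 ∥ b4.
Inner hash: sum = 83+54+54+54+180 = 425 → 01 a9.
Outer input = (K'⊕opad) ∥ inner = 39 5c 5c 5c ∥ 01 a9.
Outer hash (tag): sum = 57+92+92+92+1+169 = 503 → 01 f7.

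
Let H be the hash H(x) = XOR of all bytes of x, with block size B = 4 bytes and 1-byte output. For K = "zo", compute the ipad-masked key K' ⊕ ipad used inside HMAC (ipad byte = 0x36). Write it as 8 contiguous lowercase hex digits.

4c593636

Key "zo" = 7a 6f is 2 bytes ≤ B = 4; zero-pad to 4 bytes: K' = 7a 6f 00 00.
XOR each byte with 0x36: 7a⊕36=4c, 6f⊕36=59, 00⊕36=36, 00⊕36=36.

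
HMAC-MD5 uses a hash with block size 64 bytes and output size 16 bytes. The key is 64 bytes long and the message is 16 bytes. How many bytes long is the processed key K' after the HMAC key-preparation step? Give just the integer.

64

Key is 64 ≤ 64 bytes, zero-padded: |K'| = 64.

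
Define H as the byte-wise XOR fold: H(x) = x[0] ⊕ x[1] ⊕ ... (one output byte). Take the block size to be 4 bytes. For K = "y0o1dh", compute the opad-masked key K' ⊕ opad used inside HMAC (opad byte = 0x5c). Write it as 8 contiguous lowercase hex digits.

475c5c5c

Key "y0o1dh" = 79 30 6f 31 64 68 is 6 bytes > B = 4, so hash it first: H(key) = 1b, then zero-pad to 4 bytes: K' = 1b 00 00 00.
XOR each byte with 0x5c: 1b⊕5c=47, 00⊕5c=5c, 00⊕5c=5c, 00⊕5c=5c.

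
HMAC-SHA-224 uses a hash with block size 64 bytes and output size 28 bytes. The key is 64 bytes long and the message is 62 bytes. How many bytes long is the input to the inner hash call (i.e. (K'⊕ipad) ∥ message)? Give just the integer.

126

Key is 64 ≤ 64 bytes, zero-padded: |K'| = 64.
Inner input = (K'⊕ipad) ∥ m → 64 + 62 = 126 bytes.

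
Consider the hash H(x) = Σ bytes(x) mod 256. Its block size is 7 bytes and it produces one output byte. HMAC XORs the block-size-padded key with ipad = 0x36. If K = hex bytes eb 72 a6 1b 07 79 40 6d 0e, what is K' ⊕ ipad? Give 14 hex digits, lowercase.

Key hex bytes eb 72 a6 1b 07 79 40 6d 0e is 9 bytes > B = 7, so hash it first: H(key) = 59, then zero-pad to 7 bytes: K' = 59 00 00 00 00 00 00.
XOR each byte with 0x36: 59⊕36=6f, 00⊕36=36, 00⊕36=36, 00⊕36=36, 00⊕36=36, 00⊕36=36, 00⊕36=36.

6f363636363636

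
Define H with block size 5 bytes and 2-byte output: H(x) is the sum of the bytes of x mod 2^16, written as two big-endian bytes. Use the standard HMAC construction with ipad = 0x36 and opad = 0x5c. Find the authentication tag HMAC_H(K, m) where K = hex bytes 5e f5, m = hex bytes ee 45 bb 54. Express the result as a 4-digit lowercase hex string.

Key hex bytes 5e f5 is 2 bytes ≤ B = 5; zero-pad to 5 bytes: K' = 5e f5 00 00 00.
K' ⊕ ipad = 68 c3 36 36 36.  K' ⊕ opad = 02 a9 5c 5c 5c.
Inner input = (K'⊕ipad) ∥ m = 68 c3 36 36 36 ∥ ee 45 bb 54.
Inner hash: sum = 104+195+54+54+54+238+69+187+84 = 1039 → 04 0f.
Outer input = (K'⊕opad) ∥ inner = 02 a9 5c 5c 5c ∥ 04 0f.
Outer hash (tag): sum = 2+169+92+92+92+4+15 = 466 → 01 d2.

01d2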